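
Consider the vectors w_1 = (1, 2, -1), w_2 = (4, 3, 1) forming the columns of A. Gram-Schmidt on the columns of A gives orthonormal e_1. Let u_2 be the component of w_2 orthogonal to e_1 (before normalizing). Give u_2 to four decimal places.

w_1 = (1, 2, -1); ‖w_1‖ = 2.4495, so e_1 = (0.4082, 0.8165, -0.4082).
e_1·w_2 = 0.4082·4 + 0.8165·3 + (-0.4082)·1 = 3.6742.
u_2 = w_2 − 3.6742·e_1 = (2.5000, 0.0000, 2.5000).

u_2 = (2.5000, 0.0000, 2.5000)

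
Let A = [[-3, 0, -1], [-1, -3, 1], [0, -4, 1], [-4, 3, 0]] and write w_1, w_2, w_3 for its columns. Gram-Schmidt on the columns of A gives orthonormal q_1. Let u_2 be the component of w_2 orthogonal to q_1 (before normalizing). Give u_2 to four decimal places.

u_2 = (-1.0385, -3.3462, -4.0000, 1.6154)

w_1 = (-3, -1, 0, -4); ‖w_1‖ = 5.0990, so q_1 = (-0.5883, -0.1961, 0.0000, -0.7845).
q_1·w_2 = (-0.5883)·0 + (-0.1961)·(-3) + 0.0000·(-4) + (-0.7845)·3 = -1.7650.
u_2 = w_2 + 1.7650·q_1 = (-1.0385, -3.3462, -4.0000, 1.6154).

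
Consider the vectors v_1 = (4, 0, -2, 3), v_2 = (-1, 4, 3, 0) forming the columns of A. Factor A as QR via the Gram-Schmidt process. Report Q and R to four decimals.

Q = [[0.7428, 0.0799], [0.0000, 0.8423], [-0.3714, 0.4865], [0.5571, 0.2178]], R = [[5.3852, -1.8570], [0.0000, 4.7489]]

q_1 = v_1/‖v_1‖ = (4, 0, -2, 3)/5.3852 = (0.7428, 0.0000, -0.3714, 0.5571).
r_{12} = q_1·v_2 = -1.8570.
u_2 = v_2 + 1.8570·q_1 = (0.3793, 4.0000, 2.3103, 1.0345).
‖u_2‖ = 4.7489, so q_2 = (0.0799, 0.8423, 0.4865, 0.2178).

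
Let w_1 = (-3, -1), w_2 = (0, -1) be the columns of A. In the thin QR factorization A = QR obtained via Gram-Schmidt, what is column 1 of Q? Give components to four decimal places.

q_1 = (-0.9487, -0.3162)

w_1 = (-3, -1); ‖w_1‖ = 3.1623, so q_1 = (-0.9487, -0.3162).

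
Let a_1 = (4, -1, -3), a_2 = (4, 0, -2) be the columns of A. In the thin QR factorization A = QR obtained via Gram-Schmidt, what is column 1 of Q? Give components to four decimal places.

q_1 = a_1/‖a_1‖ = (4, -1, -3)/5.0990 = (0.7845, -0.1961, -0.5883).

q_1 = (0.7845, -0.1961, -0.5883)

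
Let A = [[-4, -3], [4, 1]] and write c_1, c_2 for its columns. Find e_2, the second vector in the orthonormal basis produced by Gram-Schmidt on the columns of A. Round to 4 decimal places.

e_2 = (-0.7071, -0.7071)

e_1 = c_1/‖c_1‖ = (-4, 4)/5.6569 = (-0.7071, 0.7071).
r_{12} = e_1·c_2 = 2.8284.
u_2 = c_2 − 2.8284·e_1 = (-1.0000, -1.0000).
‖u_2‖ = 1.4142, so e_2 = (-0.7071, -0.7071).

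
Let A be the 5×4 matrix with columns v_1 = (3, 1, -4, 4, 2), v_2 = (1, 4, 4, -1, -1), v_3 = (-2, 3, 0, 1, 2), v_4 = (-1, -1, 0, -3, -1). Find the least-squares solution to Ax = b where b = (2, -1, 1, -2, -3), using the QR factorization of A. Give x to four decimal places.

x = (0.1603, 0.4611, -0.8904, 0.5004)

v_1 = (3, 1, -4, 4, 2); ‖v_1‖ = 6.7823, so e_1 = (0.4423, 0.1474, -0.5898, 0.5898, 0.2949).
e_1·v_2 = 0.4423·1 + 0.1474·4 + (-0.5898)·4 + 0.5898·(-1) + 0.2949·(-1) = -2.2116.
u_2 = v_2 + 2.2116·e_1 = (1.9783, 4.3261, 2.6957, 0.3043, -0.3478).
‖u_2‖ = 5.4871, so e_2 = (0.3605, 0.7884, 0.4913, 0.0555, -0.0634).
e_1·v_3 = 0.4423·(-2) + 0.1474·3 + (-0.5898)·0 + 0.5898·1 + 0.2949·2 = 0.7372; e_2·v_3 = 0.3605·(-2) + 0.7884·3 + 0.4913·0 + 0.0555·1 + (-0.0634)·2 = 1.5728.
u_3 = v_3 − 0.7372·e_1 − 1.5728·e_2 = (-2.8931, 1.6513, -0.3379, 0.4780, 1.8823).
‖u_3‖ = 3.8707, so e_3 = (-0.7474, 0.4266, -0.0873, 0.1235, 0.4863).
e_1·v_4 = 0.4423·(-1) + 0.1474·(-1) + (-0.5898)·0 + 0.5898·(-3) + 0.2949·(-1) = -2.6540; e_2·v_4 = 0.3605·(-1) + 0.7884·(-1) + 0.4913·0 + 0.0555·(-3) + (-0.0634)·(-1) = -1.2519; e_3·v_4 = (-0.7474)·(-1) + 0.4266·(-1) + (-0.0873)·0 + 0.1235·(-3) + 0.4863·(-1) = -0.5359.
u_4 = v_4 + 2.6540·e_1 + 1.2519·e_2 + 0.5359·e_3 = (0.2247, 0.6070, -0.9970, -1.2992, -0.0361).
‖u_4‖ = 1.7612, so e_4 = (0.1276, 0.3446, -0.5661, -0.7376, -0.0205).
Qᵀb = (-1.9167, 0.5032, -3.7146, 0.8813).
Back-substitute: x_4 = 0.8813/1.7612 = 0.5004.
x_3 = (-3.7146 + 0.5359·0.5004)/3.8707 = -0.8904.
x_2 = (0.5032 − 1.5728·(-0.8904) + 1.2519·0.5004)/5.4871 = 0.4611.
x_1 = (-1.9167 + 2.2116·0.4611 − 0.7372·(-0.8904) + 2.6540·0.5004)/6.7823 = 0.1603.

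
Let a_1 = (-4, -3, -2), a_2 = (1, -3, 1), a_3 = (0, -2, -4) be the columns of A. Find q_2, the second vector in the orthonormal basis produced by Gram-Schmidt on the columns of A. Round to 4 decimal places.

q_2 = (0.4324, -0.8226, 0.3691)

a_1 = (-4, -3, -2); ‖a_1‖ = 5.3852, so q_1 = (-0.7428, -0.5571, -0.3714).
q_1·a_2 = (-0.7428)·1 + (-0.5571)·(-3) + (-0.3714)·1 = 0.5571.
u_2 = a_2 − 0.5571·q_1 = (1.4138, -2.6897, 1.2069).
‖u_2‖ = 3.2695, so q_2 = (0.4324, -0.8226, 0.3691).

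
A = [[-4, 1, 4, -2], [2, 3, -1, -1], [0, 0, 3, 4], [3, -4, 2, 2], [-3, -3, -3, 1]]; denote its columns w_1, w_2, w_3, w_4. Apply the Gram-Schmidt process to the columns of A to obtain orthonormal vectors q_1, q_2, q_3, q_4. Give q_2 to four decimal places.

w_1 = (-4, 2, 0, 3, -3); ‖w_1‖ = 6.1644, so q_1 = (-0.6489, 0.3244, 0.0000, 0.4867, -0.4867).
q_1·w_2 = (-0.6489)·1 + 0.3244·3 + 0.0000·0 + 0.4867·(-4) + (-0.4867)·(-3) = -0.1622.
u_2 = w_2 + 0.1622·q_1 = (0.8947, 3.0526, 0.0000, -3.9211, -3.0789).
‖u_2‖ = 5.9139, so q_2 = (0.1513, 0.5162, 0.0000, -0.6630, -0.5206).

q_2 = (0.1513, 0.5162, 0.0000, -0.6630, -0.5206)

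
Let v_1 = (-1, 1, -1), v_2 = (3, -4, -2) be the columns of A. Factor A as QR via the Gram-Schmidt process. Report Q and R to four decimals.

v_1 = (-1, 1, -1); ‖v_1‖ = 1.7321, so e_1 = (-0.5774, 0.5774, -0.5774).
e_1·v_2 = (-0.5774)·3 + 0.5774·(-4) + (-0.5774)·(-2) = -2.8868.
u_2 = v_2 + 2.8868·e_1 = (1.3333, -2.3333, -3.6667).
‖u_2‖ = 4.5461, so e_2 = (0.2933, -0.5133, -0.8066).

Q = [[-0.5774, 0.2933], [0.5774, -0.5133], [-0.5774, -0.8066]], R = [[1.7321, -2.8868], [0.0000, 4.5461]]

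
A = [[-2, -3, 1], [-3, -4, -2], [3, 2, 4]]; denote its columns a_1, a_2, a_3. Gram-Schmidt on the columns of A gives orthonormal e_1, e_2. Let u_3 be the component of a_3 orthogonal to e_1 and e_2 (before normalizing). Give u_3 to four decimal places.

a_1 = (-2, -3, 3); ‖a_1‖ = 4.6904, so e_1 = (-0.4264, -0.6396, 0.6396).
e_1·a_2 = (-0.4264)·(-3) + (-0.6396)·(-4) + 0.6396·2 = 5.1168.
u_2 = a_2 − 5.1168·e_1 = (-0.8182, -0.7273, -1.2727).
‖u_2‖ = 1.6787, so e_2 = (-0.4874, -0.4332, -0.7581).
e_1·a_3 = (-0.4264)·1 + (-0.6396)·(-2) + 0.6396·4 = 3.4112; e_2·a_3 = (-0.4874)·1 + (-0.4332)·(-2) + (-0.7581)·4 = -2.6535.
u_3 = a_3 − 3.4112·e_1 + 2.6535·e_2 = (1.1613, -0.9677, -0.1935).

u_3 = (1.1613, -0.9677, -0.1935)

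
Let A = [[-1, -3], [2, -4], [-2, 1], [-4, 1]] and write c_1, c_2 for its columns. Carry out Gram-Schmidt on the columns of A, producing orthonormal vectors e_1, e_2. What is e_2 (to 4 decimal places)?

c_1 = (-1, 2, -2, -4); ‖c_1‖ = 5.0000, so e_1 = (-0.2000, 0.4000, -0.4000, -0.8000).
e_1·c_2 = (-0.2000)·(-3) + 0.4000·(-4) + (-0.4000)·1 + (-0.8000)·1 = -2.2000.
u_2 = c_2 + 2.2000·e_1 = (-3.4400, -3.1200, 0.1200, -0.7600).
‖u_2‖ = 4.7074, so e_2 = (-0.7308, -0.6628, 0.0255, -0.1614).

e_2 = (-0.7308, -0.6628, 0.0255, -0.1614)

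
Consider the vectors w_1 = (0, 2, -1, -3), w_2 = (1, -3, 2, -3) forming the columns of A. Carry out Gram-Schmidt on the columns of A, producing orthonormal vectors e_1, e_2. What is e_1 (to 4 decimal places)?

e_1 = (0.0000, 0.5345, -0.2673, -0.8018)

w_1 = (0, 2, -1, -3); ‖w_1‖ = 3.7417, so e_1 = (0.0000, 0.5345, -0.2673, -0.8018).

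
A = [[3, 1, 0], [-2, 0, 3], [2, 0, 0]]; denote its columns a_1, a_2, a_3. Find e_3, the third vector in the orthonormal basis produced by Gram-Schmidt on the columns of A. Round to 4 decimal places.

e_3 = (0.0000, 0.7071, 0.7071)

a_1 = (3, -2, 2); ‖a_1‖ = 4.1231, so e_1 = (0.7276, -0.4851, 0.4851).
e_1·a_2 = 0.7276·1 + (-0.4851)·0 + 0.4851·0 = 0.7276.
u_2 = a_2 − 0.7276·e_1 = (0.4706, 0.3529, -0.3529).
‖u_2‖ = 0.6860, so e_2 = (0.6860, 0.5145, -0.5145).
e_1·a_3 = 0.7276·0 + (-0.4851)·3 + 0.4851·0 = -1.4552; e_2·a_3 = 0.6860·0 + 0.5145·3 + (-0.5145)·0 = 1.5435.
u_3 = a_3 + 1.4552·e_1 − 1.5435·e_2 = (0.0000, 1.5000, 1.5000).
‖u_3‖ = 2.1213, so e_3 = (0.0000, 0.7071, 0.7071).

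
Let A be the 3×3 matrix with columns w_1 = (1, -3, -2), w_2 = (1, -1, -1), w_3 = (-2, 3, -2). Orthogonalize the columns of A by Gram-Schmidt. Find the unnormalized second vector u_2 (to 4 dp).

u_2 = (0.5714, 0.2857, -0.1429)

w_1 = (1, -3, -2); ‖w_1‖ = 3.7417, so q_1 = (0.2673, -0.8018, -0.5345).
q_1·w_2 = 0.2673·1 + (-0.8018)·(-1) + (-0.5345)·(-1) = 1.6036.
u_2 = w_2 − 1.6036·q_1 = (0.5714, 0.2857, -0.1429).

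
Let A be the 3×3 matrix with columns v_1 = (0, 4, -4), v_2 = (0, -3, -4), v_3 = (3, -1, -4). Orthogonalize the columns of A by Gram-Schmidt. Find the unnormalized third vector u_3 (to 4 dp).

v_1 = (0, 4, -4); ‖v_1‖ = 5.6569, so q_1 = (0.0000, 0.7071, -0.7071).
q_1·v_2 = 0.0000·0 + 0.7071·(-3) + (-0.7071)·(-4) = 0.7071.
u_2 = v_2 − 0.7071·q_1 = (0.0000, -3.5000, -3.5000).
‖u_2‖ = 4.9497, so q_2 = (0.0000, -0.7071, -0.7071).
q_1·v_3 = 0.0000·3 + 0.7071·(-1) + (-0.7071)·(-4) = 2.1213; q_2·v_3 = 0.0000·3 + (-0.7071)·(-1) + (-0.7071)·(-4) = 3.5355.
u_3 = v_3 − 2.1213·q_1 − 3.5355·q_2 = (3.0000, 0.0000, 0.0000).

u_3 = (3.0000, 0.0000, 0.0000)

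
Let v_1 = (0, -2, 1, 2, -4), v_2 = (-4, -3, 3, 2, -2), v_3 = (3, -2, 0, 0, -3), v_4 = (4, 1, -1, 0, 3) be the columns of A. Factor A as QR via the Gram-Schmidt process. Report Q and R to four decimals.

e_1 = v_1/‖v_1‖ = (0, -2, 1, 2, -4)/5.0000 = (0.0000, -0.4000, 0.2000, 0.4000, -0.8000).
r_{12} = e_1·v_2 = 4.2000.
u_2 = v_2 − 4.2000·e_1 = (-4.0000, -1.3200, 2.1600, 0.3200, 1.3600).
‖u_2‖ = 4.9356, so e_2 = (-0.8104, -0.2674, 0.4376, 0.0648, 0.2755).
r_{13} = e_1·v_3 = 3.2000; r_{23} = e_2·v_3 = -2.7231.
u_3 = v_3 − 3.2000·e_1 + 2.7231·e_2 = (0.7931, -1.4483, 0.5517, -1.1034, 0.3103).
‖u_3‖ = 2.0844, so e_3 = (0.3805, -0.6948, 0.2647, -0.5294, 0.1489).
r_{14} = e_1·v_4 = -3.0000; r_{24} = e_2·v_4 = -3.1202; r_{34} = e_3·v_4 = 1.0091.
u_4 = v_4 + 3.0000·e_1 + 3.1202·e_2 − 1.0091·e_3 = (1.0873, -0.3333, 0.6984, 1.9365, 1.3095).
‖u_4‖ = 2.6918, so e_4 = (0.4039, -0.1238, 0.2595, 0.7194, 0.4865).

Q = [[0.0000, -0.8104, 0.3805, 0.4039], [-0.4000, -0.2674, -0.6948, -0.1238], [0.2000, 0.4376, 0.2647, 0.2595], [0.4000, 0.0648, -0.5294, 0.7194], [-0.8000, 0.2755, 0.1489, 0.4865]], R = [[5.0000, 4.2000, 3.2000, -3.0000], [0.0000, 4.9356, -2.7231, -3.1202], [0.0000, 0.0000, 2.0844, 1.0091], [0.0000, 0.0000, 0.0000, 2.6918]]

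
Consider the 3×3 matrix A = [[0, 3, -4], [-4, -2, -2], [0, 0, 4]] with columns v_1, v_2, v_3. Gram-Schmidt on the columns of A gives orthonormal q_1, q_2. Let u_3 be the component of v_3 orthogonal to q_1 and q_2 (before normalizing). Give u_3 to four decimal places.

u_3 = (0.0000, 0.0000, 4.0000)

v_1 = (0, -4, 0); ‖v_1‖ = 4.0000, so q_1 = (0.0000, -1.0000, 0.0000).
q_1·v_2 = 0.0000·3 + (-1.0000)·(-2) + 0.0000·0 = 2.0000.
u_2 = v_2 − 2.0000·q_1 = (3.0000, 0.0000, 0.0000).
‖u_2‖ = 3.0000, so q_2 = (1.0000, 0.0000, 0.0000).
q_1·v_3 = 0.0000·(-4) + (-1.0000)·(-2) + 0.0000·4 = 2.0000; q_2·v_3 = 1.0000·(-4) + 0.0000·(-2) + 0.0000·4 = -4.0000.
u_3 = v_3 − 2.0000·q_1 + 4.0000·q_2 = (0.0000, 0.0000, 4.0000).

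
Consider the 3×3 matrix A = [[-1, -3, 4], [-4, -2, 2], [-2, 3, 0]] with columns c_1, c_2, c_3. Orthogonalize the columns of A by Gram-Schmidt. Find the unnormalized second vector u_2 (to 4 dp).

q_1 = c_1/‖c_1‖ = (-1, -4, -2)/4.5826 = (-0.2182, -0.8729, -0.4364).
r_{12} = q_1·c_2 = 1.0911.
u_2 = c_2 − 1.0911·q_1 = (-2.7619, -1.0476, 3.4762).

u_2 = (-2.7619, -1.0476, 3.4762)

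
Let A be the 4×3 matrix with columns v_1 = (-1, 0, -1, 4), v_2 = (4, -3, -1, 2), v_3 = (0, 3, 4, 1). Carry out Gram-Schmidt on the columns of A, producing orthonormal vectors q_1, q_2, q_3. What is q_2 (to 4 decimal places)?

q_2 = (0.7997, -0.5609, -0.1350, 0.1662)

v_1 = (-1, 0, -1, 4); ‖v_1‖ = 4.2426, so q_1 = (-0.2357, 0.0000, -0.2357, 0.9428).
q_1·v_2 = (-0.2357)·4 + 0.0000·(-3) + (-0.2357)·(-1) + 0.9428·2 = 1.1785.
u_2 = v_2 − 1.1785·q_1 = (4.2778, -3.0000, -0.7222, 0.8889).
‖u_2‖ = 5.3489, so q_2 = (0.7997, -0.5609, -0.1350, 0.1662).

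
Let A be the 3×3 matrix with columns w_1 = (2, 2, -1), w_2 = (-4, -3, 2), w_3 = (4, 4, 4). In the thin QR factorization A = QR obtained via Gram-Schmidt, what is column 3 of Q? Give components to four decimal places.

e_3 = (0.4472, 0.0000, 0.8944)

e_1 = w_1/‖w_1‖ = (2, 2, -1)/3.0000 = (0.6667, 0.6667, -0.3333).
r_{12} = e_1·w_2 = -5.3333.
u_2 = w_2 + 5.3333·e_1 = (-0.4444, 0.5556, 0.2222).
‖u_2‖ = 0.7454, so e_2 = (-0.5963, 0.7454, 0.2981).
r_{13} = e_1·w_3 = 4.0000; r_{23} = e_2·w_3 = 1.7889.
u_3 = w_3 − 4.0000·e_1 − 1.7889·e_2 = (2.4000, 0.0000, 4.8000).
‖u_3‖ = 5.3666, so e_3 = (0.4472, 0.0000, 0.8944).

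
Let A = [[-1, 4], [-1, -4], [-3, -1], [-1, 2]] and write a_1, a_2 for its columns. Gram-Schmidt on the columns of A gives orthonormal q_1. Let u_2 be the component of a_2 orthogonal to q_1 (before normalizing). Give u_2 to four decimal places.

a_1 = (-1, -1, -3, -1); ‖a_1‖ = 3.4641, so q_1 = (-0.2887, -0.2887, -0.8660, -0.2887).
q_1·a_2 = (-0.2887)·4 + (-0.2887)·(-4) + (-0.8660)·(-1) + (-0.2887)·2 = 0.2887.
u_2 = a_2 − 0.2887·q_1 = (4.0833, -3.9167, -0.7500, 2.0833).

u_2 = (4.0833, -3.9167, -0.7500, 2.0833)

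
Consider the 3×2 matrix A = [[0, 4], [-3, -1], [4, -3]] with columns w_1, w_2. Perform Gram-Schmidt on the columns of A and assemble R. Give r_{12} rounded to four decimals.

r_{12} = -1.8000

q_1 = w_1/‖w_1‖ = (0, -3, 4)/5.0000 = (0.0000, -0.6000, 0.8000).
r_{12} = q_1·w_2 = -1.8000.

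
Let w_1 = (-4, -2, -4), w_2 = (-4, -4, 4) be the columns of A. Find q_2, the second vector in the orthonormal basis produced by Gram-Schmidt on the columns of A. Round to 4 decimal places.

w_1 = (-4, -2, -4); ‖w_1‖ = 6.0000, so q_1 = (-0.6667, -0.3333, -0.6667).
q_1·w_2 = (-0.6667)·(-4) + (-0.3333)·(-4) + (-0.6667)·4 = 1.3333.
u_2 = w_2 − 1.3333·q_1 = (-3.1111, -3.5556, 4.8889).
‖u_2‖ = 6.7987, so q_2 = (-0.4576, -0.5230, 0.7191).

q_2 = (-0.4576, -0.5230, 0.7191)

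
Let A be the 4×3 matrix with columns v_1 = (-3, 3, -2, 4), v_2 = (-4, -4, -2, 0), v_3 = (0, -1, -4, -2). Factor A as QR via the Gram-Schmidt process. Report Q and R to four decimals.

Q = [[-0.4867, -0.6177, 0.2557], [0.4867, -0.7235, 0.1799], [-0.3244, -0.3000, -0.8711], [0.6489, -0.0706, -0.3787]], R = [[6.1644, 0.6489, -0.4867], [0.0000, 5.9648, 2.0647], [0.0000, 0.0000, 4.0620]]

v_1 = (-3, 3, -2, 4); ‖v_1‖ = 6.1644, so e_1 = (-0.4867, 0.4867, -0.3244, 0.6489).
e_1·v_2 = (-0.4867)·(-4) + 0.4867·(-4) + (-0.3244)·(-2) + 0.6489·0 = 0.6489.
u_2 = v_2 − 0.6489·e_1 = (-3.6842, -4.3158, -1.7895, -0.4211).
‖u_2‖ = 5.9648, so e_2 = (-0.6177, -0.7235, -0.3000, -0.0706).
e_1·v_3 = (-0.4867)·0 + 0.4867·(-1) + (-0.3244)·(-4) + 0.6489·(-2) = -0.4867; e_2·v_3 = (-0.6177)·0 + (-0.7235)·(-1) + (-0.3000)·(-4) + (-0.0706)·(-2) = 2.0647.
u_3 = v_3 + 0.4867·e_1 − 2.0647·e_2 = (1.0385, 0.7308, -3.5385, -1.5385).
‖u_3‖ = 4.0620, so e_3 = (0.2557, 0.1799, -0.8711, -0.3787).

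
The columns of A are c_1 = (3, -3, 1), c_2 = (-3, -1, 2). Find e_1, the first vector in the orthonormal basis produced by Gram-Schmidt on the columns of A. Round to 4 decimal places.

e_1 = c_1/‖c_1‖ = (3, -3, 1)/4.3589 = (0.6882, -0.6882, 0.2294).

e_1 = (0.6882, -0.6882, 0.2294)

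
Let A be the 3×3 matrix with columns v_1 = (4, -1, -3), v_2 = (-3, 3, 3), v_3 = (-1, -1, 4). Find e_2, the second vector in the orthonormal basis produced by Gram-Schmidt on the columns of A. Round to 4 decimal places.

e_1 = v_1/‖v_1‖ = (4, -1, -3)/5.0990 = (0.7845, -0.1961, -0.5883).
r_{12} = e_1·v_2 = -4.7068.
u_2 = v_2 + 4.7068·e_1 = (0.6923, 2.0769, 0.2308).
‖u_2‖ = 2.2014, so e_2 = (0.3145, 0.9435, 0.1048).

e_2 = (0.3145, 0.9435, 0.1048)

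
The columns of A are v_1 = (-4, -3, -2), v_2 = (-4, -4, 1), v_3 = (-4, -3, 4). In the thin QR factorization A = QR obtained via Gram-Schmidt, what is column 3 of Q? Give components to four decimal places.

e_1 = v_1/‖v_1‖ = (-4, -3, -2)/5.3852 = (-0.7428, -0.5571, -0.3714).
r_{12} = e_1·v_2 = 4.8281.
u_2 = v_2 − 4.8281·e_1 = (-0.4138, -1.3103, 2.7931).
‖u_2‖ = 3.1128, so e_2 = (-0.1329, -0.4210, 0.8973).
r_{13} = e_1·v_3 = 3.1568; r_{23} = e_2·v_3 = 5.3837.
u_3 = v_3 − 3.1568·e_1 − 5.3837·e_2 = (-0.9395, 1.0249, 0.3416).
‖u_3‖ = 1.4317, so e_3 = (-0.6562, 0.7159, 0.2386).

e_3 = (-0.6562, 0.7159, 0.2386)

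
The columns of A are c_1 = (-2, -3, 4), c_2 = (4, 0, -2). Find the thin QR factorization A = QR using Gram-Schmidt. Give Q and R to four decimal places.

Q = [[-0.3714, 0.8666], [-0.5571, -0.4952], [0.7428, 0.0619]], R = [[5.3852, -2.9711], [0.0000, 3.3425]]

c_1 = (-2, -3, 4); ‖c_1‖ = 5.3852, so q_1 = (-0.3714, -0.5571, 0.7428).
q_1·c_2 = (-0.3714)·4 + (-0.5571)·0 + 0.7428·(-2) = -2.9711.
u_2 = c_2 + 2.9711·q_1 = (2.8966, -1.6552, 0.2069).
‖u_2‖ = 3.3425, so q_2 = (0.8666, -0.4952, 0.0619).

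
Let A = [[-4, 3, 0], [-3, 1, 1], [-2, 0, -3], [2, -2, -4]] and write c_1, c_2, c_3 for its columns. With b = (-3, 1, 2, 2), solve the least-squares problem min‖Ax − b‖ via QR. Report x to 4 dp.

c_1 = (-4, -3, -2, 2); ‖c_1‖ = 5.7446, so e_1 = (-0.6963, -0.5222, -0.3482, 0.3482).
e_1·c_2 = (-0.6963)·3 + (-0.5222)·1 + (-0.3482)·0 + 0.3482·(-2) = -3.3075.
u_2 = c_2 + 3.3075·e_1 = (0.6970, -0.7273, -1.1515, -0.8485).
‖u_2‖ = 1.7495, so e_2 = (0.3984, -0.4157, -0.6582, -0.4850).
e_1·c_3 = (-0.6963)·0 + (-0.5222)·1 + (-0.3482)·(-3) + 0.3482·(-4) = -0.8704; e_2·c_3 = 0.3984·0 + (-0.4157)·1 + (-0.6582)·(-3) + (-0.4850)·(-4) = 3.4989.
u_3 = c_3 + 0.8704·e_1 − 3.4989·e_2 = (-2.0000, 2.0000, -1.0000, -2.0000).
‖u_3‖ = 3.6056, so e_3 = (-0.5547, 0.5547, -0.2774, -0.5547).
Qᵀb = (1.5667, -3.8973, 0.5547).
Back-substitute: x_3 = 0.5547/3.6056 = 0.1538.
x_2 = (-3.8973 − 3.4989·0.1538)/1.7495 = -2.5354.
x_1 = (1.5667 + 3.3075·(-2.5354) + 0.8704·0.1538)/5.7446 = -1.1637.

x = (-1.1637, -2.5354, 0.1538)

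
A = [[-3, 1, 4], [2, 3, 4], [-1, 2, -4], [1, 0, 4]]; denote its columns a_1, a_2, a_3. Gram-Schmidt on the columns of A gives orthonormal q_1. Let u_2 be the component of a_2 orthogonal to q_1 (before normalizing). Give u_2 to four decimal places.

a_1 = (-3, 2, -1, 1); ‖a_1‖ = 3.8730, so q_1 = (-0.7746, 0.5164, -0.2582, 0.2582).
q_1·a_2 = (-0.7746)·1 + 0.5164·3 + (-0.2582)·2 + 0.2582·0 = 0.2582.
u_2 = a_2 − 0.2582·q_1 = (1.2000, 2.8667, 2.0667, -0.0667).

u_2 = (1.2000, 2.8667, 2.0667, -0.0667)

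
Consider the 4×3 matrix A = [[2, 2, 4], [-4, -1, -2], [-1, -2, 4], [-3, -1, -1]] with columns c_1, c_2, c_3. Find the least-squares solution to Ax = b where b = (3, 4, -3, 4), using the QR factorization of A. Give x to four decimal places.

x = (-2.0792, 3.0209, 0.2737)

c_1 = (2, -4, -1, -3); ‖c_1‖ = 5.4772, so e_1 = (0.3651, -0.7303, -0.1826, -0.5477).
e_1·c_2 = 0.3651·2 + (-0.7303)·(-1) + (-0.1826)·(-2) + (-0.5477)·(-1) = 2.3735.
u_2 = c_2 − 2.3735·e_1 = (1.1333, 0.7333, -1.5667, 0.3000).
‖u_2‖ = 2.0897, so e_2 = (0.5424, 0.3509, -0.7497, 0.1436).
e_1·c_3 = 0.3651·4 + (-0.7303)·(-2) + (-0.1826)·4 + (-0.5477)·(-1) = 2.7386; e_2·c_3 = 0.5424·4 + 0.3509·(-2) + (-0.7497)·4 + 0.1436·(-1) = -1.6749.
u_3 = c_3 − 2.7386·e_1 + 1.6749·e_2 = (3.9084, 0.5878, 3.2443, 0.7405).
‖u_3‖ = 5.1667, so e_3 = (0.7565, 0.1138, 0.6279, 0.1433).
Qᵀb = (-3.4689, 5.8542, 1.4139).
Back-substitute: x_3 = 1.4139/5.1667 = 0.2737.
x_2 = (5.8542 + 1.6749·0.2737)/2.0897 = 3.0209.
x_1 = (-3.4689 − 2.3735·3.0209 − 2.7386·0.2737)/5.4772 = -2.0792.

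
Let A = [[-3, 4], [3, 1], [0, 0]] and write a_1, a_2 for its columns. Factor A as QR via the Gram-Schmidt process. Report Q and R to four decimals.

q_1 = a_1/‖a_1‖ = (-3, 3, 0)/4.2426 = (-0.7071, 0.7071, 0.0000).
r_{12} = q_1·a_2 = -2.1213.
u_2 = a_2 + 2.1213·q_1 = (2.5000, 2.5000, 0.0000).
‖u_2‖ = 3.5355, so q_2 = (0.7071, 0.7071, 0.0000).

Q = [[-0.7071, 0.7071], [0.7071, 0.7071], [0.0000, 0.0000]], R = [[4.2426, -2.1213], [0.0000, 3.5355]]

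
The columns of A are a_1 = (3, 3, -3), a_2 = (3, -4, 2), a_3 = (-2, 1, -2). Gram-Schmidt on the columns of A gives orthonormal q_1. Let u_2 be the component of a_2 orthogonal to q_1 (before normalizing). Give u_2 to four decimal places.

u_2 = (4.0000, -3.0000, 1.0000)

a_1 = (3, 3, -3); ‖a_1‖ = 5.1962, so q_1 = (0.5774, 0.5774, -0.5774).
q_1·a_2 = 0.5774·3 + 0.5774·(-4) + (-0.5774)·2 = -1.7321.
u_2 = a_2 + 1.7321·q_1 = (4.0000, -3.0000, 1.0000).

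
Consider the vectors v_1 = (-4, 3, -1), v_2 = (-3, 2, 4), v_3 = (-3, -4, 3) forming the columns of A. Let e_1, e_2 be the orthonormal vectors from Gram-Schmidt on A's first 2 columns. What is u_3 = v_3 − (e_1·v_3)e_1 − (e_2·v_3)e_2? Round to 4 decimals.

u_3 = (-2.8853, -3.9158, -0.2061)

v_1 = (-4, 3, -1); ‖v_1‖ = 5.0990, so e_1 = (-0.7845, 0.5883, -0.1961).
e_1·v_2 = (-0.7845)·(-3) + 0.5883·2 + (-0.1961)·4 = 2.7456.
u_2 = v_2 − 2.7456·e_1 = (-0.8462, 0.3846, 4.5385).
‖u_2‖ = 4.6327, so e_2 = (-0.1826, 0.0830, 0.9797).
e_1·v_3 = (-0.7845)·(-3) + 0.5883·(-4) + (-0.1961)·3 = -0.5883; e_2·v_3 = (-0.1826)·(-3) + 0.0830·(-4) + 0.9797·3 = 3.1549.
u_3 = v_3 + 0.5883·e_1 − 3.1549·e_2 = (-2.8853, -3.9158, -0.2061).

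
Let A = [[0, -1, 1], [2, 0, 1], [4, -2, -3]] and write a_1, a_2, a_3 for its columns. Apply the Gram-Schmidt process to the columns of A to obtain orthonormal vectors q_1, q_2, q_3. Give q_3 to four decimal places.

q_1 = a_1/‖a_1‖ = (0, 2, 4)/4.4721 = (0.0000, 0.4472, 0.8944).
r_{12} = q_1·a_2 = -1.7889.
u_2 = a_2 + 1.7889·q_1 = (-1.0000, 0.8000, -0.4000).
‖u_2‖ = 1.3416, so q_2 = (-0.7454, 0.5963, -0.2981).
r_{13} = q_1·a_3 = -2.2361; r_{23} = q_2·a_3 = 0.7454.
u_3 = a_3 + 2.2361·q_1 − 0.7454·q_2 = (1.5556, 1.5556, -0.7778).
‖u_3‖ = 2.3333, so q_3 = (0.6667, 0.6667, -0.3333).

q_3 = (0.6667, 0.6667, -0.3333)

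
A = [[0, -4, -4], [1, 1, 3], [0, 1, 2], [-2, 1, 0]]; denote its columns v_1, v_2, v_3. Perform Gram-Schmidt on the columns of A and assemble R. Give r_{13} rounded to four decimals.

v_1 = (0, 1, 0, -2); ‖v_1‖ = 2.2361, so q_1 = (0.0000, 0.4472, 0.0000, -0.8944).
r_{13} = q_1·v_3 = 1.3416.

r_{13} = 1.3416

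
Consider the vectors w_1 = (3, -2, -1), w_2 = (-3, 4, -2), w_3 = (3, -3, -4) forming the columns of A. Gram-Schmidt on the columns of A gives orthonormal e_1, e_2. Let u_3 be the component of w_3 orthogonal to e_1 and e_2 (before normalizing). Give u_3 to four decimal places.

e_1 = w_1/‖w_1‖ = (3, -2, -1)/3.7417 = (0.8018, -0.5345, -0.2673).
r_{12} = e_1·w_2 = -4.0089.
u_2 = w_2 + 4.0089·e_1 = (0.2143, 1.8571, -3.0714).
‖u_2‖ = 3.5956, so e_2 = (0.0596, 0.5165, -0.8542).
r_{13} = e_1·w_3 = 5.0780; r_{23} = e_2·w_3 = 2.0461.
u_3 = w_3 − 5.0780·e_1 − 2.0461·e_2 = (-1.1934, -1.3425, -0.8950).

u_3 = (-1.1934, -1.3425, -0.8950)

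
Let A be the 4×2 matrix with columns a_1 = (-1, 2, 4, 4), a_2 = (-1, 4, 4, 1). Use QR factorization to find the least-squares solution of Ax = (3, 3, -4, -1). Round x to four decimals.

x = (-0.8297, 0.4724)

q_1 = a_1/‖a_1‖ = (-1, 2, 4, 4)/6.0828 = (-0.1644, 0.3288, 0.6576, 0.6576).
r_{12} = q_1·a_2 = 4.7676.
u_2 = a_2 − 4.7676·q_1 = (-0.2162, 2.4324, 0.8649, -2.1351).
‖u_2‖ = 3.3571, so q_2 = (-0.0644, 0.7246, 0.2576, -0.6360).
Qᵀb = (-2.7948, 1.5860).
Back-substitute: x_2 = 1.5860/3.3571 = 0.4724.
x_1 = (-2.7948 − 4.7676·0.4724)/6.0828 = -0.8297.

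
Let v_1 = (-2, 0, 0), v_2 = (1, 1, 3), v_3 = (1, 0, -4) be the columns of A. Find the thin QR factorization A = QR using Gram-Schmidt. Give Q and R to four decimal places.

v_1 = (-2, 0, 0); ‖v_1‖ = 2.0000, so q_1 = (-1.0000, 0.0000, 0.0000).
q_1·v_2 = (-1.0000)·1 + 0.0000·1 + 0.0000·3 = -1.0000.
u_2 = v_2 + 1.0000·q_1 = (0.0000, 1.0000, 3.0000).
‖u_2‖ = 3.1623, so q_2 = (0.0000, 0.3162, 0.9487).
q_1·v_3 = (-1.0000)·1 + 0.0000·0 + 0.0000·(-4) = -1.0000; q_2·v_3 = 0.0000·1 + 0.3162·0 + 0.9487·(-4) = -3.7947.
u_3 = v_3 + 1.0000·q_1 + 3.7947·q_2 = (0.0000, 1.2000, -0.4000).
‖u_3‖ = 1.2649, so q_3 = (0.0000, 0.9487, -0.3162).

Q = [[-1.0000, 0.0000, 0.0000], [0.0000, 0.3162, 0.9487], [0.0000, 0.9487, -0.3162]], R = [[2.0000, -1.0000, -1.0000], [0.0000, 3.1623, -3.7947], [0.0000, 0.0000, 1.2649]]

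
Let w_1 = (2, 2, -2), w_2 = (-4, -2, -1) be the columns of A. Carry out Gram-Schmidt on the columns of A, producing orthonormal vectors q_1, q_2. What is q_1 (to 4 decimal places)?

q_1 = (0.5774, 0.5774, -0.5774)

w_1 = (2, 2, -2); ‖w_1‖ = 3.4641, so q_1 = (0.5774, 0.5774, -0.5774).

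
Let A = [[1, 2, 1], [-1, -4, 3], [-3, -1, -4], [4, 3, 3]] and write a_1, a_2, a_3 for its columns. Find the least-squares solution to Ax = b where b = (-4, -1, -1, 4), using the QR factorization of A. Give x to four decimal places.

a_1 = (1, -1, -3, 4); ‖a_1‖ = 5.1962, so q_1 = (0.1925, -0.1925, -0.5774, 0.7698).
q_1·a_2 = 0.1925·2 + (-0.1925)·(-4) + (-0.5774)·(-1) + 0.7698·3 = 4.0415.
u_2 = a_2 − 4.0415·q_1 = (1.2222, -3.2222, 1.3333, -0.1111).
‖u_2‖ = 3.6968, so q_2 = (0.3306, -0.8716, 0.3607, -0.0301).
q_1·a_3 = 0.1925·1 + (-0.1925)·3 + (-0.5774)·(-4) + 0.7698·3 = 4.2339; q_2·a_3 = 0.3306·1 + (-0.8716)·3 + 0.3607·(-4) + (-0.0301)·3 = -3.8171.
u_3 = a_3 − 4.2339·q_1 + 3.8171·q_2 = (1.4472, 0.4878, -0.1789, -0.3740).
‖u_3‖ = 1.5824, so q_3 = (0.9145, 0.3083, -0.1130, -0.2363).
Qᵀb = (3.0792, -0.9317, -4.7986).
Back-substitute: x_3 = -4.7986/1.5824 = -3.0325.
x_2 = (-0.9317 + 3.8171·(-3.0325))/3.6968 = -3.3831.
x_1 = (3.0792 − 4.0415·(-3.3831) − 4.2339·(-3.0325))/5.1962 = 5.6948.

x = (5.6948, -3.3831, -3.0325)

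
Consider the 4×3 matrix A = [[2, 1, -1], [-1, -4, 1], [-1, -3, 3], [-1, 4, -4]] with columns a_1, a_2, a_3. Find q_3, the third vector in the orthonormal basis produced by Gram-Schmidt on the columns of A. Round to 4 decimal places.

a_1 = (2, -1, -1, -1); ‖a_1‖ = 2.6458, so q_1 = (0.7559, -0.3780, -0.3780, -0.3780).
q_1·a_2 = 0.7559·1 + (-0.3780)·(-4) + (-0.3780)·(-3) + (-0.3780)·4 = 1.8898.
u_2 = a_2 − 1.8898·q_1 = (-0.4286, -3.2857, -2.2857, 4.7143).
‖u_2‖ = 6.1991, so q_2 = (-0.0691, -0.5300, -0.3687, 0.7605).
q_1·a_3 = 0.7559·(-1) + (-0.3780)·1 + (-0.3780)·3 + (-0.3780)·(-4) = -0.7559; q_2·a_3 = (-0.0691)·(-1) + (-0.5300)·1 + (-0.3687)·3 + 0.7605·(-4) = -4.6090.
u_3 = a_3 + 0.7559·q_1 + 4.6090·q_2 = (-0.7472, -1.7286, 1.0149, -0.7807).
‖u_3‖ = 2.2773, so q_3 = (-0.3281, -0.7591, 0.4457, -0.3428).

q_3 = (-0.3281, -0.7591, 0.4457, -0.3428)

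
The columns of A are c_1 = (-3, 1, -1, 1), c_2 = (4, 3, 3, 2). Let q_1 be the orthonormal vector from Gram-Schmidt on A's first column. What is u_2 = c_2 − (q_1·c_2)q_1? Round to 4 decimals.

u_2 = (1.5000, 3.8333, 2.1667, 2.8333)

c_1 = (-3, 1, -1, 1); ‖c_1‖ = 3.4641, so q_1 = (-0.8660, 0.2887, -0.2887, 0.2887).
q_1·c_2 = (-0.8660)·4 + 0.2887·3 + (-0.2887)·3 + 0.2887·2 = -2.8868.
u_2 = c_2 + 2.8868·q_1 = (1.5000, 3.8333, 2.1667, 2.8333).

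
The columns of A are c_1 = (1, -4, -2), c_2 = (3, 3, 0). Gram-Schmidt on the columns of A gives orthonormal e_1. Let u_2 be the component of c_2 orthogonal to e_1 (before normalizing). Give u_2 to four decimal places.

e_1 = c_1/‖c_1‖ = (1, -4, -2)/4.5826 = (0.2182, -0.8729, -0.4364).
r_{12} = e_1·c_2 = -1.9640.
u_2 = c_2 + 1.9640·e_1 = (3.4286, 1.2857, -0.8571).

u_2 = (3.4286, 1.2857, -0.8571)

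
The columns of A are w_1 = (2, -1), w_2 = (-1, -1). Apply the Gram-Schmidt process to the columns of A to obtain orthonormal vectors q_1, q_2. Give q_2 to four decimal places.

w_1 = (2, -1); ‖w_1‖ = 2.2361, so q_1 = (0.8944, -0.4472).
q_1·w_2 = 0.8944·(-1) + (-0.4472)·(-1) = -0.4472.
u_2 = w_2 + 0.4472·q_1 = (-0.6000, -1.2000).
‖u_2‖ = 1.3416, so q_2 = (-0.4472, -0.8944).

q_2 = (-0.4472, -0.8944)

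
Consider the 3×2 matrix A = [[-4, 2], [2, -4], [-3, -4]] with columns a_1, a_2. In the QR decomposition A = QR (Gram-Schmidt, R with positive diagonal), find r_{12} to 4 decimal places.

a_1 = (-4, 2, -3); ‖a_1‖ = 5.3852, so e_1 = (-0.7428, 0.3714, -0.5571).
r_{12} = e_1·a_2 = -0.7428.

r_{12} = -0.7428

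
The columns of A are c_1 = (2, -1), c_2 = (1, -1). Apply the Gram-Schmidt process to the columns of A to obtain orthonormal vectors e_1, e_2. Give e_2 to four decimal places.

e_2 = (-0.4472, -0.8944)

c_1 = (2, -1); ‖c_1‖ = 2.2361, so e_1 = (0.8944, -0.4472).
e_1·c_2 = 0.8944·1 + (-0.4472)·(-1) = 1.3416.
u_2 = c_2 − 1.3416·e_1 = (-0.2000, -0.4000).
‖u_2‖ = 0.4472, so e_2 = (-0.4472, -0.8944).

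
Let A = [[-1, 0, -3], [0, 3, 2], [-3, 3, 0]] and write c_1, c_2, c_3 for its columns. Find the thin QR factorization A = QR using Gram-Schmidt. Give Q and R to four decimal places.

Q = [[-0.3162, -0.2860, -0.9045], [0.0000, 0.9535, -0.3015], [-0.9487, 0.0953, 0.3015]], R = [[3.1623, -2.8460, 0.9487], [0.0000, 3.1464, 2.7650], [0.0000, 0.0000, 2.1106]]

c_1 = (-1, 0, -3); ‖c_1‖ = 3.1623, so e_1 = (-0.3162, 0.0000, -0.9487).
e_1·c_2 = (-0.3162)·0 + 0.0000·3 + (-0.9487)·3 = -2.8460.
u_2 = c_2 + 2.8460·e_1 = (-0.9000, 3.0000, 0.3000).
‖u_2‖ = 3.1464, so e_2 = (-0.2860, 0.9535, 0.0953).
e_1·c_3 = (-0.3162)·(-3) + 0.0000·2 + (-0.9487)·0 = 0.9487; e_2·c_3 = (-0.2860)·(-3) + 0.9535·2 + 0.0953·0 = 2.7650.
u_3 = c_3 − 0.9487·e_1 − 2.7650·e_2 = (-1.9091, -0.6364, 0.6364).
‖u_3‖ = 2.1106, so e_3 = (-0.9045, -0.3015, 0.3015).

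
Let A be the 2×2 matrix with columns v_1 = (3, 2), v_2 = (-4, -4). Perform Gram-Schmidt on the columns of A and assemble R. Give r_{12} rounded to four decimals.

v_1 = (3, 2); ‖v_1‖ = 3.6056, so q_1 = (0.8321, 0.5547).
r_{12} = q_1·v_2 = -5.5470.

r_{12} = -5.5470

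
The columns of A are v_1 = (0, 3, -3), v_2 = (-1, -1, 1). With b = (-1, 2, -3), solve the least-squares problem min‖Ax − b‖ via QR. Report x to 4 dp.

e_1 = v_1/‖v_1‖ = (0, 3, -3)/4.2426 = (0.0000, 0.7071, -0.7071).
r_{12} = e_1·v_2 = -1.4142.
u_2 = v_2 + 1.4142·e_1 = (-1.0000, 0.0000, 0.0000).
‖u_2‖ = 1.0000, so e_2 = (-1.0000, 0.0000, 0.0000).
Qᵀb = (3.5355, 1.0000).
Back-substitute: x_2 = 1.0000/1.0000 = 1.0000.
x_1 = (3.5355 + 1.4142·1.0000)/4.2426 = 1.1667.

x = (1.1667, 1.0000)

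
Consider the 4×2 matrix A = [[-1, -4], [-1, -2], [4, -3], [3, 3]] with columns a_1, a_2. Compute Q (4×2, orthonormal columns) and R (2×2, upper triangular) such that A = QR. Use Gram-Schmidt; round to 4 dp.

Q = [[-0.1925, -0.6336], [-0.1925, -0.3078], [0.7698, -0.5612], [0.5774, 0.4345]], R = [[5.1962, 0.5774], [0.0000, 6.1373]]

a_1 = (-1, -1, 4, 3); ‖a_1‖ = 5.1962, so q_1 = (-0.1925, -0.1925, 0.7698, 0.5774).
q_1·a_2 = (-0.1925)·(-4) + (-0.1925)·(-2) + 0.7698·(-3) + 0.5774·3 = 0.5774.
u_2 = a_2 − 0.5774·q_1 = (-3.8889, -1.8889, -3.4444, 2.6667).
‖u_2‖ = 6.1373, so q_2 = (-0.6336, -0.3078, -0.5612, 0.4345).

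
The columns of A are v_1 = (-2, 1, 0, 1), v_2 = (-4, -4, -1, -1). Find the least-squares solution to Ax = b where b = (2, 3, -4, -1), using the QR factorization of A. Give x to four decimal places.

q_1 = v_1/‖v_1‖ = (-2, 1, 0, 1)/2.4495 = (-0.8165, 0.4082, 0.0000, 0.4082).
r_{12} = q_1·v_2 = 1.2247.
u_2 = v_2 − 1.2247·q_1 = (-3.0000, -4.5000, -1.0000, -1.5000).
‖u_2‖ = 5.7009, so q_2 = (-0.5262, -0.7894, -0.1754, -0.2631).
Qᵀb = (-0.8165, -2.4558).
Back-substitute: x_2 = -2.4558/5.7009 = -0.4308.
x_1 = (-0.8165 − 1.2247·(-0.4308))/2.4495 = -0.1179.

x = (-0.1179, -0.4308)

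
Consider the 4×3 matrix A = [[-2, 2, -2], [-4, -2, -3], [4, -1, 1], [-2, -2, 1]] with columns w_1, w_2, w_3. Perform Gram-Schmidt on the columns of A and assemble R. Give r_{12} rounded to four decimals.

r_{12} = 0.6325

q_1 = w_1/‖w_1‖ = (-2, -4, 4, -2)/6.3246 = (-0.3162, -0.6325, 0.6325, -0.3162).
r_{12} = q_1·w_2 = 0.6325.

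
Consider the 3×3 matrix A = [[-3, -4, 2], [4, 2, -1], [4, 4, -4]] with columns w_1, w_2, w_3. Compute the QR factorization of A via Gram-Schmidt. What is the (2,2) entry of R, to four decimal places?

r_{22} = 2.0953

w_1 = (-3, 4, 4); ‖w_1‖ = 6.4031, so q_1 = (-0.4685, 0.6247, 0.6247).
q_1·w_2 = (-0.4685)·(-4) + 0.6247·2 + 0.6247·4 = 5.6223.
u_2 = w_2 − 5.6223·q_1 = (-1.3659, -1.5122, 0.4878).
r_{22} = ‖u_2‖ = 2.0953.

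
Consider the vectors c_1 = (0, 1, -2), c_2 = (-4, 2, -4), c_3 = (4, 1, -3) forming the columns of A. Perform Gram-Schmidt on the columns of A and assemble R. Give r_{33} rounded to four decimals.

r_{33} = 0.4472

c_1 = (0, 1, -2); ‖c_1‖ = 2.2361, so q_1 = (0.0000, 0.4472, -0.8944).
q_1·c_2 = 0.0000·(-4) + 0.4472·2 + (-0.8944)·(-4) = 4.4721.
u_2 = c_2 − 4.4721·q_1 = (-4.0000, 0.0000, 0.0000).
‖u_2‖ = 4.0000, so q_2 = (-1.0000, 0.0000, 0.0000).
q_1·c_3 = 0.0000·4 + 0.4472·1 + (-0.8944)·(-3) = 3.1305; q_2·c_3 = (-1.0000)·4 + 0.0000·1 + 0.0000·(-3) = -4.0000.
u_3 = c_3 − 3.1305·q_1 + 4.0000·q_2 = (0.0000, -0.4000, -0.2000).
r_{33} = ‖u_3‖ = 0.4472.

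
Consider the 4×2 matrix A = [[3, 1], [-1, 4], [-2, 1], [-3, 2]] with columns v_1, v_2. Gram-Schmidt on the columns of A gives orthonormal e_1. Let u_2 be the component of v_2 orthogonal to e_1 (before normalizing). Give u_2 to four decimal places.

v_1 = (3, -1, -2, -3); ‖v_1‖ = 4.7958, so e_1 = (0.6255, -0.2085, -0.4170, -0.6255).
e_1·v_2 = 0.6255·1 + (-0.2085)·4 + (-0.4170)·1 + (-0.6255)·2 = -1.8766.
u_2 = v_2 + 1.8766·e_1 = (2.1739, 3.6087, 0.2174, 0.8261).

u_2 = (2.1739, 3.6087, 0.2174, 0.8261)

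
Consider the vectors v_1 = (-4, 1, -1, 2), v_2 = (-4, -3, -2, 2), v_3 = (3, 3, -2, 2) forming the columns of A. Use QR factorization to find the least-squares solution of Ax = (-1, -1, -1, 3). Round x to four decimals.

x = (-0.0332, 0.6257, 0.3859)

v_1 = (-4, 1, -1, 2); ‖v_1‖ = 4.6904, so q_1 = (-0.8528, 0.2132, -0.2132, 0.4264).
q_1·v_2 = (-0.8528)·(-4) + 0.2132·(-3) + (-0.2132)·(-2) + 0.4264·2 = 4.0508.
u_2 = v_2 − 4.0508·q_1 = (-0.5455, -3.8636, -1.1364, 0.2727).
‖u_2‖ = 4.0732, so q_2 = (-0.1339, -0.9486, -0.2790, 0.0670).
q_1·v_3 = (-0.8528)·3 + 0.2132·3 + (-0.2132)·(-2) + 0.4264·2 = -0.6396; q_2·v_3 = (-0.1339)·3 + (-0.9486)·3 + (-0.2790)·(-2) + 0.0670·2 = -2.5555.
u_3 = v_3 + 0.6396·q_1 + 2.5555·q_2 = (2.1123, 0.7123, -2.8493, 2.4438).
‖u_3‖ = 4.3658, so q_3 = (0.4838, 0.1632, -0.6526, 0.5598).
Qᵀb = (2.1320, 1.5623, 1.6849).
Back-substitute: x_3 = 1.6849/4.3658 = 0.3859.
x_2 = (1.5623 + 2.5555·0.3859)/4.0732 = 0.6257.
x_1 = (2.1320 − 4.0508·0.6257 + 0.6396·0.3859)/4.6904 = -0.0332.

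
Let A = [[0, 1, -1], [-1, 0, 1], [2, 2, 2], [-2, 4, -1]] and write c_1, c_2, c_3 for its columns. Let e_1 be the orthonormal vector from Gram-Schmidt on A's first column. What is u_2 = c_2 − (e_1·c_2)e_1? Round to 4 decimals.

c_1 = (0, -1, 2, -2); ‖c_1‖ = 3.0000, so e_1 = (0.0000, -0.3333, 0.6667, -0.6667).
e_1·c_2 = 0.0000·1 + (-0.3333)·0 + 0.6667·2 + (-0.6667)·4 = -1.3333.
u_2 = c_2 + 1.3333·e_1 = (1.0000, -0.4444, 2.8889, 3.1111).

u_2 = (1.0000, -0.4444, 2.8889, 3.1111)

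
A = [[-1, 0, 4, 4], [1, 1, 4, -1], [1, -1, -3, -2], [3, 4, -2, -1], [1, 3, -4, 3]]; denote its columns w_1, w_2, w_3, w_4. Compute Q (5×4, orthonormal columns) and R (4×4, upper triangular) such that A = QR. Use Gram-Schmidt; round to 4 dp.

Q = [[-0.2774, 0.3706, 0.4004, 0.7321], [0.2774, -0.0494, 0.7294, -0.0142], [0.2774, -0.6918, -0.2255, 0.6194], [0.8321, 0.1730, 0.1289, -0.0506], [0.2774, 0.5930, -0.4901, 0.2787]], R = [[3.6056, 4.1603, -3.6056, -1.9415], [0.0000, 3.1132, 0.6424, 4.5216], [0.0000, 0.0000, 6.8984, -0.2761], [0.0000, 0.0000, 0.0000, 2.5903]]

w_1 = (-1, 1, 1, 3, 1); ‖w_1‖ = 3.6056, so e_1 = (-0.2774, 0.2774, 0.2774, 0.8321, 0.2774).
e_1·w_2 = (-0.2774)·0 + 0.2774·1 + 0.2774·(-1) + 0.8321·4 + 0.2774·3 = 4.1603.
u_2 = w_2 − 4.1603·e_1 = (1.1538, -0.1538, -2.1538, 0.5385, 1.8462).
‖u_2‖ = 3.1132, so e_2 = (0.3706, -0.0494, -0.6918, 0.1730, 0.5930).
e_1·w_3 = (-0.2774)·4 + 0.2774·4 + 0.2774·(-3) + 0.8321·(-2) + 0.2774·(-4) = -3.6056; e_2·w_3 = 0.3706·4 + (-0.0494)·4 + (-0.6918)·(-3) + 0.1730·(-2) + 0.5930·(-4) = 0.6424.
u_3 = w_3 + 3.6056·e_1 − 0.6424·e_2 = (2.7619, 5.0317, -1.5556, 0.8889, -3.3810).
‖u_3‖ = 6.8984, so e_3 = (0.4004, 0.7294, -0.2255, 0.1289, -0.4901).
e_1·w_4 = (-0.2774)·4 + 0.2774·(-1) + 0.2774·(-2) + 0.8321·(-1) + 0.2774·3 = -1.9415; e_2·w_4 = 0.3706·4 + (-0.0494)·(-1) + (-0.6918)·(-2) + 0.1730·(-1) + 0.5930·3 = 4.5216; e_3·w_4 = 0.4004·4 + 0.7294·(-1) + (-0.2255)·(-2) + 0.1289·(-1) + (-0.4901)·3 = -0.2761.
u_4 = w_4 + 1.9415·e_1 − 4.5216·e_2 + 0.2761·e_3 = (1.8963, -0.0367, 1.6044, -0.1311, 0.7218).
‖u_4‖ = 2.5903, so e_4 = (0.7321, -0.0142, 0.6194, -0.0506, 0.2787).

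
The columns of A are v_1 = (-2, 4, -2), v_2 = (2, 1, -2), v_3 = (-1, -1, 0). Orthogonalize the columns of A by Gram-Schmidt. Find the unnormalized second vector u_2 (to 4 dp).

u_2 = (2.3333, 0.3333, -1.6667)

e_1 = v_1/‖v_1‖ = (-2, 4, -2)/4.8990 = (-0.4082, 0.8165, -0.4082).
r_{12} = e_1·v_2 = 0.8165.
u_2 = v_2 − 0.8165·e_1 = (2.3333, 0.3333, -1.6667).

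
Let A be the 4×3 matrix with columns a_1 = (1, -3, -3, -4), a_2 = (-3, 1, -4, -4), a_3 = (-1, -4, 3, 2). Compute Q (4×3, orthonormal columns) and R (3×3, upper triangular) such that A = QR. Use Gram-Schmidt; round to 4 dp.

Q = [[0.1690, -0.6836, -0.7098], [-0.5071, 0.5437, -0.6404], [-0.5071, -0.3983, 0.2778], [-0.6761, -0.2799, 0.0945]], R = [[5.9161, 3.7187, -1.0142], [0.0000, 5.3077, -3.2460], [0.0000, 0.0000, 4.2936]]

e_1 = a_1/‖a_1‖ = (1, -3, -3, -4)/5.9161 = (0.1690, -0.5071, -0.5071, -0.6761).
r_{12} = e_1·a_2 = 3.7187.
u_2 = a_2 − 3.7187·e_1 = (-3.6286, 2.8857, -2.1143, -1.4857).
‖u_2‖ = 5.3077, so e_2 = (-0.6836, 0.5437, -0.3983, -0.2799).
r_{13} = e_1·a_3 = -1.0142; r_{23} = e_2·a_3 = -3.2460.
u_3 = a_3 + 1.0142·e_1 + 3.2460·e_2 = (-3.0477, -2.7495, 1.1927, 0.4057).
‖u_3‖ = 4.2936, so e_3 = (-0.7098, -0.6404, 0.2778, 0.0945).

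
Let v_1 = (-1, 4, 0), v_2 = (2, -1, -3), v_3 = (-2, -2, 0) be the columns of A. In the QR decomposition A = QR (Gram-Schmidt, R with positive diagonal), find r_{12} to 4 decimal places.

r_{12} = -1.4552

v_1 = (-1, 4, 0); ‖v_1‖ = 4.1231, so q_1 = (-0.2425, 0.9701, 0.0000).
r_{12} = q_1·v_2 = -1.4552.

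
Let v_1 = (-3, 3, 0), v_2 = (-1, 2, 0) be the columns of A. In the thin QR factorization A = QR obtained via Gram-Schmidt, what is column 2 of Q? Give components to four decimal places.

v_1 = (-3, 3, 0); ‖v_1‖ = 4.2426, so q_1 = (-0.7071, 0.7071, 0.0000).
q_1·v_2 = (-0.7071)·(-1) + 0.7071·2 + 0.0000·0 = 2.1213.
u_2 = v_2 − 2.1213·q_1 = (0.5000, 0.5000, 0.0000).
‖u_2‖ = 0.7071, so q_2 = (0.7071, 0.7071, 0.0000).

q_2 = (0.7071, 0.7071, 0.0000)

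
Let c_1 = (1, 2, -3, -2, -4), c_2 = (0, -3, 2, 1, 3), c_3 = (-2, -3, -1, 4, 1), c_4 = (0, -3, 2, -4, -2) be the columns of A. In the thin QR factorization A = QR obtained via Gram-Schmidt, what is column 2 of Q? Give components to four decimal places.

e_2 = (0.4331, -0.8329, -0.1666, -0.2998, -0.0333)

e_1 = c_1/‖c_1‖ = (1, 2, -3, -2, -4)/5.8310 = (0.1715, 0.3430, -0.5145, -0.3430, -0.6860).
r_{12} = e_1·c_2 = -4.4590.
u_2 = c_2 + 4.4590·e_1 = (0.7647, -1.4706, -0.2941, -0.5294, -0.0588).
‖u_2‖ = 1.7657, so e_2 = (0.4331, -0.8329, -0.1666, -0.2998, -0.0333).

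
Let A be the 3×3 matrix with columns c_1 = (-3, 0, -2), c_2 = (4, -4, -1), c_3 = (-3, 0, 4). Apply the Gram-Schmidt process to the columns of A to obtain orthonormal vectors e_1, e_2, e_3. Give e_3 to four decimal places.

e_3 = (-0.4411, -0.6064, 0.6616)

e_1 = c_1/‖c_1‖ = (-3, 0, -2)/3.6056 = (-0.8321, 0.0000, -0.5547).
r_{12} = e_1·c_2 = -2.7735.
u_2 = c_2 + 2.7735·e_1 = (1.6923, -4.0000, -2.5385).
‖u_2‖ = 5.0307, so e_2 = (0.3364, -0.7951, -0.5046).
r_{13} = e_1·c_3 = 0.2774; r_{23} = e_2·c_3 = -3.0276.
u_3 = c_3 − 0.2774·e_1 + 3.0276·e_2 = (-1.7508, -2.4073, 2.6261).
‖u_3‖ = 3.9695, so e_3 = (-0.4411, -0.6064, 0.6616).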